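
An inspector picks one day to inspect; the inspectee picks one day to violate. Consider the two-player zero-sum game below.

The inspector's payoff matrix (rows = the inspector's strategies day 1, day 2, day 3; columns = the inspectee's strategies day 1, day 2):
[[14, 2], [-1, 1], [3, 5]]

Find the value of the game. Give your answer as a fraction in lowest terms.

32/7

Row day 2 is strictly dominated by row day 3, so the inspector never plays it.
The remaining 2×2 game on (day 1, day 3) × (day 1, day 2) has no saddle point. Let the inspector play day 1 with probability p; indifference gives 14p + 3(1−p) = 2p + 5(1−p), so p = 1/7.
Similarly the inspectee's optimal q on day 1 is 3/14, and the value is 14·(3/14) + (2)·(11/14) = 32/7.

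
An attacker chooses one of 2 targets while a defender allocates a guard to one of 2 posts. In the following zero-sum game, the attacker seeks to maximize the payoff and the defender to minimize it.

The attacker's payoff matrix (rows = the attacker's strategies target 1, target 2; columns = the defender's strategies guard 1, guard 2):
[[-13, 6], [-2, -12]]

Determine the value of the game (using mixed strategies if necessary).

-168/29

Row minima are -13 and -12, so the attacker's maximin is -12; column maxima are -2 and 6, so the defender's minimax is -2. These differ, so the equilibrium is in mixed strategies.
Let the attacker play target 1 with probability p. The defender is indifferent when −13p − 2(1−p) = 6p − 12(1−p), giving p = 10/29.
Let the defender play guard 1 with probability q. The attacker is indifferent when −13q + 6(1−q) = −2q − 12(1−q), giving q = 18/29.
The value is -13·(18/29) + (6)·(11/29) = -168/29.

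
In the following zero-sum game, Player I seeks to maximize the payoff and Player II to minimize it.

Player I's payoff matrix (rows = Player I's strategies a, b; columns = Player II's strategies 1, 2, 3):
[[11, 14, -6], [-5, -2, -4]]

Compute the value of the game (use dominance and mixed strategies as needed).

Column 2 is strictly dominated by 1 for Player II (it gives Player I more in every row).
The remaining 2×2 game on (a, b) × (1, 3) has no saddle point. Let Player I play a with probability p; indifference gives 11p − 5(1−p) = −6p − 4(1−p), so p = 1/18.
Similarly Player II's optimal q on 1 is 1/9, and the value is 11·(1/9) + (-6)·(8/9) = -37/9.

-37/9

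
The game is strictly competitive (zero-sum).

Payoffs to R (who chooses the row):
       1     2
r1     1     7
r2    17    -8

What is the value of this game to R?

127/31

Row minima are 1 and -8, so R's maximin is 1; column maxima are 17 and 7, so C's minimax is 7. These differ, so the equilibrium is in mixed strategies.
Let R play r1 with probability p. C is indifferent when p + 17(1−p) = 7p − 8(1−p), giving p = 25/31.
Let C play 1 with probability q. R is indifferent when q + 7(1−q) = 17q − 8(1−q), giving q = 15/31.
The value is 1·(15/31) + (7)·(16/31) = 127/31.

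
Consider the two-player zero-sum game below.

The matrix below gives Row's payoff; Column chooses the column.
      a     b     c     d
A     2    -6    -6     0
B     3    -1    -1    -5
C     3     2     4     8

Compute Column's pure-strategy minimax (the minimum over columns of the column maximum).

2

The worst case (largest entry) in each column is a: 3, b: 2, c: 4, d: 8.
The best (smallest) of these is 2.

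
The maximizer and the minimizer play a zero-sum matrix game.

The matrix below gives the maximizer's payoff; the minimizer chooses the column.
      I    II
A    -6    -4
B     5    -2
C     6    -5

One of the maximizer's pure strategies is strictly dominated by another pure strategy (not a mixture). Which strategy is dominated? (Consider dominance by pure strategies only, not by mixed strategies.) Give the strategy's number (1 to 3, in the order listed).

Compare A with B: 5 > -6, -2 > -4.
So B strictly dominates A for the maximizer; A is strictly dominated.

1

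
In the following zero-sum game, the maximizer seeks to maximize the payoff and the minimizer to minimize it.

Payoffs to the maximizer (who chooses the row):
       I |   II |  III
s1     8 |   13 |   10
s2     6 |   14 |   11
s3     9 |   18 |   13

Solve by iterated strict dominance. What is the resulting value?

Column III is strictly dominated by I for the minimizer (8<10, 6<11, 9<13); eliminate III.
Row s1 is strictly dominated by row s3 (9>8, 18>13); eliminate s1.
Row s2 is strictly dominated by row s3 (9>6, 18>14); eliminate s2.
Column II is strictly dominated by I for the minimizer (9<18); eliminate II.
Only (s3, I) remains, with payoff 9.

9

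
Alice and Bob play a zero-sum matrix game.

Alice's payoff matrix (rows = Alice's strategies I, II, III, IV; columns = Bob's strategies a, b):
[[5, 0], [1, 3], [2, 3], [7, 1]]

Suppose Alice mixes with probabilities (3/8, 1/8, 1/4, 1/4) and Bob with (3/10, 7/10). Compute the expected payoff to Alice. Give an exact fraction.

Against (3/10, 7/10), each row's expected payoff is I: 3/2; II: 12/5; III: 27/10; IV: 14/5.
Taking the (3/8, 1/8, 1/4, 1/4)-weighted average: (3/8)·(3/2) + (1/8)·(12/5) + (1/4)·(27/10) + (1/4)·(14/5) = 179/80.

179/80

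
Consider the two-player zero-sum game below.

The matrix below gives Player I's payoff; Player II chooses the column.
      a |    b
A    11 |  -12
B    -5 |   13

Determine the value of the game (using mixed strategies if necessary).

Row minima are -12 and -5, so Player I's maximin is -5; column maxima are 11 and 13, so Player II's minimax is 11. These differ, so the equilibrium is in mixed strategies.
Let Player I play A with probability p. Player II is indifferent when 11p − 5(1−p) = −12p + 13(1−p), giving p = 18/41.
Let Player II play a with probability q. Player I is indifferent when 11q − 12(1−q) = −5q + 13(1−q), giving q = 25/41.
The value is 11·(25/41) + (-12)·(16/41) = 83/41.

83/41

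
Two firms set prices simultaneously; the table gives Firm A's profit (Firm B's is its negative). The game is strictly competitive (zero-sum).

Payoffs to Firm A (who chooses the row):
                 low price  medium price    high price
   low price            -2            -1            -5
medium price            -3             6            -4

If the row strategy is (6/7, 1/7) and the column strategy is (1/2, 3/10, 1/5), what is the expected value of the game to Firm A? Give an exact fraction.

Against (1/2, 3/10, 1/5), each row's expected payoff is low price: -23/10; medium price: -1/2.
Taking the (6/7, 1/7)-weighted average: (6/7)·(-23/10) + (1/7)·(-1/2) = -143/70.

-143/70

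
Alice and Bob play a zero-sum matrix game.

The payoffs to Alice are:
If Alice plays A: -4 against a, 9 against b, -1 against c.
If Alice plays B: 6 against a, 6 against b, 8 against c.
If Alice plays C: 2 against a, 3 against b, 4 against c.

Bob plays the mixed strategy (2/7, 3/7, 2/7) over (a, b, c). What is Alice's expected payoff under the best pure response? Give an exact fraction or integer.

46/7

A: (-4)·(2/7) + (9)·(3/7) + (-1)·(2/7) = 17/7.
B: (6)·(2/7) + (6)·(3/7) + (8)·(2/7) = 46/7.
C: (2)·(2/7) + (3)·(3/7) + (4)·(2/7) = 3.
The best pure response is B with expected payoff 46/7.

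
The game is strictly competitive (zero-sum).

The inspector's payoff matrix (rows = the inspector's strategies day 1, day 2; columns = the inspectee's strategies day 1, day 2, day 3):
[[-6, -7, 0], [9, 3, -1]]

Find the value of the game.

-7/11

Column day 1 is strictly dominated by day 2 for the inspectee (it gives the inspector more in every row).
The remaining 2×2 game on (day 1, day 2) × (day 2, day 3) has no saddle point. Let the inspector play day 1 with probability p; indifference gives −7p + 3(1−p) = −(1−p), so p = 4/11.
Similarly the inspectee's optimal q on day 2 is 1/11, and the value is -7·(1/11) + (0)·(10/11) = -7/11.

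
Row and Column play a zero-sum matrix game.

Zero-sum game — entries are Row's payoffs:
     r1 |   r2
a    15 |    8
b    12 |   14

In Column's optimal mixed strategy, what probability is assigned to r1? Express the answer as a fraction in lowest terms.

Row minima are 8 and 12, so Row's maximin is 12; column maxima are 15 and 14, so Column's minimax is 14. These differ, so the equilibrium is in mixed strategies.
Let Column play r1 with probability q. Row is indifferent when 15q + 8(1−q) = 12q + 14(1−q), giving q = 2/3.

2/3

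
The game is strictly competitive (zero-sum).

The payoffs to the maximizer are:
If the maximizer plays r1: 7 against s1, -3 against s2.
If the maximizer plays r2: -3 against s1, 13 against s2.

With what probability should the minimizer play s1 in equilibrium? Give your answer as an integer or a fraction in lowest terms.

Row minima are -3 and -3, so the maximizer's maximin is -3; column maxima are 7 and 13, so the minimizer's minimax is 7. These differ, so the equilibrium is in mixed strategies.
Let the minimizer play s1 with probability q. The maximizer is indifferent when 7q − 3(1−q) = −3q + 13(1−q), giving q = 8/13.

8/13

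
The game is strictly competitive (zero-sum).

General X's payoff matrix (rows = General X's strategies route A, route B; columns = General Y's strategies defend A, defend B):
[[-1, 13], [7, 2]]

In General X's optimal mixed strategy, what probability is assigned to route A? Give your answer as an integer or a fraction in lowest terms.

Row minima are -1 and 2, so General X's maximin is 2; column maxima are 7 and 13, so General Y's minimax is 7. These differ, so the equilibrium is in mixed strategies.
Let General X play route A with probability p. General Y is indifferent when −p + 7(1−p) = 13p + 2(1−p), giving p = 5/19.

5/19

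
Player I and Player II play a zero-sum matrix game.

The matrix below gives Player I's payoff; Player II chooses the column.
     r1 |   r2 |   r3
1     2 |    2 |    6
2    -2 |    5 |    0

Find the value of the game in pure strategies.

Row minima: 2, -2 → Player I's maximin is 2.
Column maxima: 2, 5, 6 → Player II's minimax is 2.
They coincide at (1, r1), so the value is 2.

2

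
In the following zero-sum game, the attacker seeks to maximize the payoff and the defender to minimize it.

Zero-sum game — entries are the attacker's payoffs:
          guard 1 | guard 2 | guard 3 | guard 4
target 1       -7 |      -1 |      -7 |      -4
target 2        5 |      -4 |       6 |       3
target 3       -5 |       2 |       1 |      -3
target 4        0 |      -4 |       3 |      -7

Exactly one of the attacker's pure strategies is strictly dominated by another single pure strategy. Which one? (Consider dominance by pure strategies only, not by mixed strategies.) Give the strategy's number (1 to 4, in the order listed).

1

Compare target 1 with target 3: -5 > -7, 2 > -1, 1 > -7, -3 > -4.
So target 3 strictly dominates target 1 for the attacker; target 1 is strictly dominated.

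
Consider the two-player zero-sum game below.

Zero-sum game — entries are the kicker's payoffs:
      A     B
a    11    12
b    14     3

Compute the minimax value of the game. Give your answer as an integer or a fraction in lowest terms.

45/4

Row minima are 11 and 3, so the kicker's maximin is 11; column maxima are 14 and 12, so the goalkeeper's minimax is 12. These differ, so the equilibrium is in mixed strategies.
Let the kicker play a with probability p. The goalkeeper is indifferent when 11p + 14(1−p) = 12p + 3(1−p), giving p = 11/12.
Let the goalkeeper play A with probability q. The kicker is indifferent when 11q + 12(1−q) = 14q + 3(1−q), giving q = 3/4.
The value is 11·(3/4) + (12)·(1/4) = 45/4.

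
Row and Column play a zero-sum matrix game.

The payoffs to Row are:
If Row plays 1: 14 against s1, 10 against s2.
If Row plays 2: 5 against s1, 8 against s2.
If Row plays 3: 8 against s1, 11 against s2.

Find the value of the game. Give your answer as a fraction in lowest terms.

Row 2 is strictly dominated by row 3, so Row never plays it.
The remaining 2×2 game on (1, 3) × (s1, s2) has no saddle point. Let Row play 1 with probability p; indifference gives 14p + 8(1−p) = 10p + 11(1−p), so p = 3/7.
Similarly Column's optimal q on s1 is 1/7, and the value is 14·(1/7) + (10)·(6/7) = 74/7.

74/7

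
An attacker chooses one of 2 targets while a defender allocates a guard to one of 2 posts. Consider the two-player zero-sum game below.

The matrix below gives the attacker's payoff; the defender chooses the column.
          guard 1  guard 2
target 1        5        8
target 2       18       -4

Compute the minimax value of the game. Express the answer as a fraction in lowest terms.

Row minima are 5 and -4, so the attacker's maximin is 5; column maxima are 18 and 8, so the defender's minimax is 8. These differ, so the equilibrium is in mixed strategies.
Let the attacker play target 1 with probability p. The defender is indifferent when 5p + 18(1−p) = 8p − 4(1−p), giving p = 22/25.
Let the defender play guard 1 with probability q. The attacker is indifferent when 5q + 8(1−q) = 18q − 4(1−q), giving q = 12/25.
The value is 5·(12/25) + (8)·(13/25) = 164/25.

164/25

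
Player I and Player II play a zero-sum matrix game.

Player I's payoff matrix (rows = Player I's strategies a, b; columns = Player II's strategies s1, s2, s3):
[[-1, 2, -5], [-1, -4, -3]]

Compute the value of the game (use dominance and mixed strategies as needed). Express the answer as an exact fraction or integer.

-13/4

Column s1 is strictly dominated by s3 for Player II (it gives Player I more in every row).
The remaining 2×2 game on (a, b) × (s2, s3) has no saddle point. Let Player I play a with probability p; indifference gives 2p − 4(1−p) = −5p − 3(1−p), so p = 1/8.
Similarly Player II's optimal q on s2 is 1/4, and the value is 2·(1/4) + (-5)·(3/4) = -13/4.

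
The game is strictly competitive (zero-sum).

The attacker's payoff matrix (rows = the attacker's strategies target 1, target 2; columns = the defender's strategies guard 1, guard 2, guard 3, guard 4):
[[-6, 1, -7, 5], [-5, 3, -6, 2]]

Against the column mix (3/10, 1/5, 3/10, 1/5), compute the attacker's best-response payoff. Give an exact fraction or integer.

-23/10

target 1: (-6)·(3/10) + (1)·(1/5) + (-7)·(3/10) + (5)·(1/5) = -27/10.
target 2: (-5)·(3/10) + (3)·(1/5) + (-6)·(3/10) + (2)·(1/5) = -23/10.
The best pure response is target 2 with expected payoff -23/10.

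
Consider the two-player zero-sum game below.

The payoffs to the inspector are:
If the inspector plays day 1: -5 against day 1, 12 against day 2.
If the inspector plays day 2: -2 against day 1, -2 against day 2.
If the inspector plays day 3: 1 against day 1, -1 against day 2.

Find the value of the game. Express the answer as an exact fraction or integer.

Row day 2 is strictly dominated by row day 3, so the inspector never plays it.
The remaining 2×2 game on (day 1, day 3) × (day 1, day 2) has no saddle point. Let the inspector play day 1 with probability p; indifference gives −5p + (1−p) = 12p − (1−p), so p = 2/19.
Similarly the inspectee's optimal q on day 1 is 13/19, and the value is -5·(13/19) + (12)·(6/19) = 7/19.

7/19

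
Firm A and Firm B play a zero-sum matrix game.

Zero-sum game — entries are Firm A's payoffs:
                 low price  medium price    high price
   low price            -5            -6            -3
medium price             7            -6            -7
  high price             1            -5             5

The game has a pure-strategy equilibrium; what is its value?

Row minima: -6, -7, -5 → Firm A's maximin is -5.
Column maxima: 7, -5, 5 → Firm B's minimax is -5.
They coincide at (high price, medium price), so the value is -5.

-5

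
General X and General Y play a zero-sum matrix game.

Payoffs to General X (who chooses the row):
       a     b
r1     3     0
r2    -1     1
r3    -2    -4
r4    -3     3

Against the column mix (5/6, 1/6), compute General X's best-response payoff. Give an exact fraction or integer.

r1: (3)·(5/6) + (0)·(1/6) = 5/2.
r2: (-1)·(5/6) + (1)·(1/6) = -2/3.
r3: (-2)·(5/6) + (-4)·(1/6) = -7/3.
r4: (-3)·(5/6) + (3)·(1/6) = -2.
The best pure response is r1 with expected payoff 5/2.

5/2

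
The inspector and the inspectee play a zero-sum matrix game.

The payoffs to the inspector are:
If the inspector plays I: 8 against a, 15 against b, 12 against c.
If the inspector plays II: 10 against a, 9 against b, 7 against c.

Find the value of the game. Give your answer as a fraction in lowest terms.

64/7

Column b is strictly dominated by c for the inspectee (it gives the inspector more in every row).
The remaining 2×2 game on (I, II) × (a, c) has no saddle point. Let the inspector play I with probability p; indifference gives 8p + 10(1−p) = 12p + 7(1−p), so p = 3/7.
Similarly the inspectee's optimal q on a is 5/7, and the value is 8·(5/7) + (12)·(2/7) = 64/7.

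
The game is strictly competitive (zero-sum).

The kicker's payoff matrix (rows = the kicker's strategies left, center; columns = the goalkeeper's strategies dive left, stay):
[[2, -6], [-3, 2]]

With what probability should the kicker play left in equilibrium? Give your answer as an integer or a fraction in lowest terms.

Row minima are -6 and -3, so the kicker's maximin is -3; column maxima are 2 and 2, so the goalkeeper's minimax is 2. These differ, so the equilibrium is in mixed strategies.
Let the kicker play left with probability p. The goalkeeper is indifferent when 2p − 3(1−p) = −6p + 2(1−p), giving p = 5/13.

5/13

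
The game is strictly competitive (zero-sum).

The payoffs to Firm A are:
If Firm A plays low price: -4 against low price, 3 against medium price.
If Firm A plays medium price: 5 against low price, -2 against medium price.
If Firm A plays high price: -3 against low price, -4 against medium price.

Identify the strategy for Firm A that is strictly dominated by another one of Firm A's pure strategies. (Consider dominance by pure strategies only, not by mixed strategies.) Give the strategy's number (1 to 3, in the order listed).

3

Compare high price with medium price: 5 > -3, -2 > -4.
So medium price strictly dominates high price for Firm A; high price is strictly dominated.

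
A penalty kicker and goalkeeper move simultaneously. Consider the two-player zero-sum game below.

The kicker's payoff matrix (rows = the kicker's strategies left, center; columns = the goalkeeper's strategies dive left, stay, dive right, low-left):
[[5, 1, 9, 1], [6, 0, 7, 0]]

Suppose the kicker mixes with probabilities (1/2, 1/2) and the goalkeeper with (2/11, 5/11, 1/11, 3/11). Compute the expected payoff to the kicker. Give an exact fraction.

23/11

Against (2/11, 5/11, 1/11, 3/11), each row's expected payoff is left: 27/11; center: 19/11.
Taking the (1/2, 1/2)-weighted average: (1/2)·(27/11) + (1/2)·(19/11) = 23/11.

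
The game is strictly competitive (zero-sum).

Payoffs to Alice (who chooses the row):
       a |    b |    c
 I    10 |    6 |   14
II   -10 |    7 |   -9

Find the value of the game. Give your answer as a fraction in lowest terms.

130/21

Column c is strictly dominated by a for Bob (it gives Alice more in every row).
The remaining 2×2 game on (I, II) × (a, b) has no saddle point. Let Alice play I with probability p; indifference gives 10p − 10(1−p) = 6p + 7(1−p), so p = 17/21.
Similarly Bob's optimal q on a is 1/21, and the value is 10·(1/21) + (6)·(20/21) = 130/21.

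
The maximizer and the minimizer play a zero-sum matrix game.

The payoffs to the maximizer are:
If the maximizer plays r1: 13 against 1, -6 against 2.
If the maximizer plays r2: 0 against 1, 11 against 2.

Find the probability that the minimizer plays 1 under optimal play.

17/30

Row minima are -6 and 0, so the maximizer's maximin is 0; column maxima are 13 and 11, so the minimizer's minimax is 11. These differ, so the equilibrium is in mixed strategies.
Let the minimizer play 1 with probability q. The maximizer is indifferent when 13q − 6(1−q) = 11(1−q), giving q = 17/30.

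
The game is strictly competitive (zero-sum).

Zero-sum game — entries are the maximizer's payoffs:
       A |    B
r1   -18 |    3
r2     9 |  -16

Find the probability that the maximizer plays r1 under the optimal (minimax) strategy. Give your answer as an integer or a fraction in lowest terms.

25/46

Row minima are -18 and -16, so the maximizer's maximin is -16; column maxima are 9 and 3, so the minimizer's minimax is 3. These differ, so the equilibrium is in mixed strategies.
Let the maximizer play r1 with probability p. The minimizer is indifferent when −18p + 9(1−p) = 3p − 16(1−p), giving p = 25/46.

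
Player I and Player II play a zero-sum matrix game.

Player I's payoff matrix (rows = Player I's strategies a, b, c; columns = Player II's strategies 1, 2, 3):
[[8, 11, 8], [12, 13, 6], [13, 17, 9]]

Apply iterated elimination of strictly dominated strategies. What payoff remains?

9

Column 2 is strictly dominated by 1 for Player II (8<11, 12<13, 13<17); eliminate 2.
Row b is strictly dominated by row c (13>12, 9>6); eliminate b.
Row a is strictly dominated by row c (13>8, 9>8); eliminate a.
Column 1 is strictly dominated by 3 for Player II (9<13); eliminate 1.
Only (c, 3) remains, with payoff 9.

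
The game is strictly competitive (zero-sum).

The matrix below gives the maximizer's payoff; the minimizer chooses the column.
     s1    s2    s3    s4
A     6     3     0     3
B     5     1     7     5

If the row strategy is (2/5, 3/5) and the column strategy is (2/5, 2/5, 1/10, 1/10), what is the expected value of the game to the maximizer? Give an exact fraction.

93/25

Against (2/5, 2/5, 1/10, 1/10), each row's expected payoff is A: 39/10; B: 18/5.
Taking the (2/5, 3/5)-weighted average: (2/5)·(39/10) + (3/5)·(18/5) = 93/25.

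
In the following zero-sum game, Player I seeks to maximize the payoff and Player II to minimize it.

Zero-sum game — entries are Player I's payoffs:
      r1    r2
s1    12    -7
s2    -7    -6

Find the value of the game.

-121/20

Row minima are -7 and -7, so Player I's maximin is -7; column maxima are 12 and -6, so Player II's minimax is -6. These differ, so the equilibrium is in mixed strategies.
Let Player I play s1 with probability p. Player II is indifferent when 12p − 7(1−p) = −7p − 6(1−p), giving p = 1/20.
Let Player II play r1 with probability q. Player I is indifferent when 12q − 7(1−q) = −7q − 6(1−q), giving q = 1/20.
The value is 12·(1/20) + (-7)·(19/20) = -121/20.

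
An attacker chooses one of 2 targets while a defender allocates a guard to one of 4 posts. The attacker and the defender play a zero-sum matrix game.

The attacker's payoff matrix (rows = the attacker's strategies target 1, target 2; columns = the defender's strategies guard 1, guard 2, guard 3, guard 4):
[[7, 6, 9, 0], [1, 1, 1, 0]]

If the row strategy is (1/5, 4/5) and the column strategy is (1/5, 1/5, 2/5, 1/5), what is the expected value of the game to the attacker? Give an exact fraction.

Against (1/5, 1/5, 2/5, 1/5), each row's expected payoff is target 1: 31/5; target 2: 4/5.
Taking the (1/5, 4/5)-weighted average: (1/5)·(31/5) + (4/5)·(4/5) = 47/25.

47/25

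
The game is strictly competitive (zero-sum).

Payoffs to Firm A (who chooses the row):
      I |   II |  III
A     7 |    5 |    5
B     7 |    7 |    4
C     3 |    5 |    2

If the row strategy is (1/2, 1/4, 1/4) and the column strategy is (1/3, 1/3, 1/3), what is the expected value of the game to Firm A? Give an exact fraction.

31/6

Against (1/3, 1/3, 1/3), each row's expected payoff is A: 17/3; B: 6; C: 10/3.
Taking the (1/2, 1/4, 1/4)-weighted average: (1/2)·(17/3) + (1/4)·(6) + (1/4)·(10/3) = 31/6.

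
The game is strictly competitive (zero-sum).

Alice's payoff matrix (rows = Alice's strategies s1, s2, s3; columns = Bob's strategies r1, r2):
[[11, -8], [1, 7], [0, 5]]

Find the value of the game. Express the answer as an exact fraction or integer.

Row s3 is strictly dominated by row s2, so Alice never plays it.
The remaining 2×2 game on (s1, s2) × (r1, r2) has no saddle point. Let Alice play s1 with probability p; indifference gives 11p + (1−p) = −8p + 7(1−p), so p = 6/25.
Similarly Bob's optimal q on r1 is 3/5, and the value is 11·(3/5) + (-8)·(2/5) = 17/5.

17/5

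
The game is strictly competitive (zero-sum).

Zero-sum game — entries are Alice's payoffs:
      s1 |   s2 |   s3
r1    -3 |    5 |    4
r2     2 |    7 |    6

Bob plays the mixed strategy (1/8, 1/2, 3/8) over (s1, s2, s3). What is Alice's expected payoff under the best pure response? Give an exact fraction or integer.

6

r1: (-3)·(1/8) + (5)·(1/2) + (4)·(3/8) = 29/8.
r2: (2)·(1/8) + (7)·(1/2) + (6)·(3/8) = 6.
The best pure response is r2 with expected payoff 6.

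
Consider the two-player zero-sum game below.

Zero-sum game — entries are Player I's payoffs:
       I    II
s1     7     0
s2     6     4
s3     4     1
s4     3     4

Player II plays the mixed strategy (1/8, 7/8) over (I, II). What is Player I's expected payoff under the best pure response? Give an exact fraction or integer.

17/4

s1: (7)·(1/8) + (0)·(7/8) = 7/8.
s2: (6)·(1/8) + (4)·(7/8) = 17/4.
s3: (4)·(1/8) + (1)·(7/8) = 11/8.
s4: (3)·(1/8) + (4)·(7/8) = 31/8.
The best pure response is s2 with expected payoff 17/4.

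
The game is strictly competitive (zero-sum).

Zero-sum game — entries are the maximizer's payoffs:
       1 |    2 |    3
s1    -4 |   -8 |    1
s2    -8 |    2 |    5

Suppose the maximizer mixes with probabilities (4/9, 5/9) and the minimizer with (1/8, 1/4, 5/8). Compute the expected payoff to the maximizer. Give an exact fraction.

Against (1/8, 1/4, 5/8), each row's expected payoff is s1: -15/8; s2: 21/8.
Taking the (4/9, 5/9)-weighted average: (4/9)·(-15/8) + (5/9)·(21/8) = 5/8.

5/8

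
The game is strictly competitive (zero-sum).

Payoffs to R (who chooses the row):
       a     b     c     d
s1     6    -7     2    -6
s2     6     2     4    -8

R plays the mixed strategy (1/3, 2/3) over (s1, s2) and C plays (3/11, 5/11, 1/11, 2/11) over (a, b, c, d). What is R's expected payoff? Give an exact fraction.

Against (3/11, 5/11, 1/11, 2/11), each row's expected payoff is s1: -27/11; s2: 16/11.
Taking the (1/3, 2/3)-weighted average: (1/3)·(-27/11) + (2/3)·(16/11) = 5/33.

5/33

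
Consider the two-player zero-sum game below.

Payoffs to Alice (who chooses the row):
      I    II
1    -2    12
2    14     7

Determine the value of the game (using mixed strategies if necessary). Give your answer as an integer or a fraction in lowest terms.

Row minima are -2 and 7, so Alice's maximin is 7; column maxima are 14 and 12, so Bob's minimax is 12. These differ, so the equilibrium is in mixed strategies.
Let Alice play 1 with probability p. Bob is indifferent when −2p + 14(1−p) = 12p + 7(1−p), giving p = 1/3.
Let Bob play I with probability q. Alice is indifferent when −2q + 12(1−q) = 14q + 7(1−q), giving q = 5/21.
The value is -2·(5/21) + (12)·(16/21) = 26/3.

26/3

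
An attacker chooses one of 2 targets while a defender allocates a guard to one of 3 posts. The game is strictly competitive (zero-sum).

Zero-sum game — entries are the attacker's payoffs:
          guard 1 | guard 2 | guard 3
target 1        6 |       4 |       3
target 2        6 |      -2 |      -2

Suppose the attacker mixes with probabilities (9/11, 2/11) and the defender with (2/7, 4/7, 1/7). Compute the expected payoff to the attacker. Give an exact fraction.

283/77

Against (2/7, 4/7, 1/7), each row's expected payoff is target 1: 31/7; target 2: 2/7.
Taking the (9/11, 2/11)-weighted average: (9/11)·(31/7) + (2/11)·(2/7) = 283/77.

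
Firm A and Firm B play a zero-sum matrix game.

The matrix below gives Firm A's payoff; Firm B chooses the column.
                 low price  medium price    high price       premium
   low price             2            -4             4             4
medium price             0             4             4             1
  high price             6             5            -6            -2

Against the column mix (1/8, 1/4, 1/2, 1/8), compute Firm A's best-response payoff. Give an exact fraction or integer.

25/8

low price: (2)·(1/8) + (-4)·(1/4) + (4)·(1/2) + (4)·(1/8) = 7/4.
medium price: (0)·(1/8) + (4)·(1/4) + (4)·(1/2) + (1)·(1/8) = 25/8.
high price: (6)·(1/8) + (5)·(1/4) + (-6)·(1/2) + (-2)·(1/8) = -5/4.
The best pure response is medium price with expected payoff 25/8.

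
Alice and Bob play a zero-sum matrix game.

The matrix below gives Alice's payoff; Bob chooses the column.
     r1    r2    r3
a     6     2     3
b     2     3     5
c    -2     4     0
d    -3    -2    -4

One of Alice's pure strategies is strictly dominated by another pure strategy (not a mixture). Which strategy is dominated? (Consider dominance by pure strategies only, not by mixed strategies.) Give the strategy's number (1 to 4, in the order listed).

Compare d with a: 6 > -3, 2 > -2, 3 > -4.
So a strictly dominates d for Alice; d is strictly dominated.

4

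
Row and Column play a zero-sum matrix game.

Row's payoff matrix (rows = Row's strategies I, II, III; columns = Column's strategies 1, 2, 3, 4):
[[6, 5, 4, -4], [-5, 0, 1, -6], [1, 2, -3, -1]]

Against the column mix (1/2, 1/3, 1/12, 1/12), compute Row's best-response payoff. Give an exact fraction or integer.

I: (6)·(1/2) + (5)·(1/3) + (4)·(1/12) + (-4)·(1/12) = 14/3.
II: (-5)·(1/2) + (0)·(1/3) + (1)·(1/12) + (-6)·(1/12) = -35/12.
III: (1)·(1/2) + (2)·(1/3) + (-3)·(1/12) + (-1)·(1/12) = 5/6.
The best pure response is I with expected payoff 14/3.

14/3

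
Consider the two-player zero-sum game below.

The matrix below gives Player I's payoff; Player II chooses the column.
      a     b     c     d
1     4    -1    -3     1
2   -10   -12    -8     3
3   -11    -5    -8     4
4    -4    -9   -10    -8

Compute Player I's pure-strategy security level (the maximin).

The worst-case payoff for each row is 1: -3, 2: -12, 3: -11, 4: -10.
The best of these is -3.

-3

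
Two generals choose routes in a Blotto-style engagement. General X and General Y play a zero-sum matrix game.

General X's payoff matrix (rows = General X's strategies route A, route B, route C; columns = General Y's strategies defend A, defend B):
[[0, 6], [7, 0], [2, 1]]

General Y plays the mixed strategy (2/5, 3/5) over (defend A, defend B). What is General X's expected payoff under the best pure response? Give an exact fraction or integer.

18/5

route A: (0)·(2/5) + (6)·(3/5) = 18/5.
route B: (7)·(2/5) + (0)·(3/5) = 14/5.
route C: (2)·(2/5) + (1)·(3/5) = 7/5.
The best pure response is route A with expected payoff 18/5.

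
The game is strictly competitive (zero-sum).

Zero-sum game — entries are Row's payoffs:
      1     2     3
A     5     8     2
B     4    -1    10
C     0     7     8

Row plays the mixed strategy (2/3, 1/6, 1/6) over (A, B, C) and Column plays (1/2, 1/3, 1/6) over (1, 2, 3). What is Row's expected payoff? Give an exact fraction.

29/6

Against (1/2, 1/3, 1/6), each row's expected payoff is A: 11/2; B: 10/3; C: 11/3.
Taking the (2/3, 1/6, 1/6)-weighted average: (2/3)·(11/2) + (1/6)·(10/3) + (1/6)·(11/3) = 29/6.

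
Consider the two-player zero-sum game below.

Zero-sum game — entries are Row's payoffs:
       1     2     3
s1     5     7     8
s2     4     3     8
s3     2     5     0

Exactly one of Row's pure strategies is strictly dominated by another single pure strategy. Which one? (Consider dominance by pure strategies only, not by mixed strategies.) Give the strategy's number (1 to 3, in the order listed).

3

Compare s3 with s1: 5 > 2, 7 > 5, 8 > 0.
So s1 strictly dominates s3 for Row; s3 is strictly dominated.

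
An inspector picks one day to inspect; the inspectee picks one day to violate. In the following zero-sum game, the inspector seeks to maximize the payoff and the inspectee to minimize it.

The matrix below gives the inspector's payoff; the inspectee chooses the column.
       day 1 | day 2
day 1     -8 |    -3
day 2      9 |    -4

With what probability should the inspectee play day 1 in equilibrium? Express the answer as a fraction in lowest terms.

Row minima are -8 and -4, so the inspector's maximin is -4; column maxima are 9 and -3, so the inspectee's minimax is -3. These differ, so the equilibrium is in mixed strategies.
Let the inspectee play day 1 with probability q. The inspector is indifferent when −8q − 3(1−q) = 9q − 4(1−q), giving q = 1/18.

1/18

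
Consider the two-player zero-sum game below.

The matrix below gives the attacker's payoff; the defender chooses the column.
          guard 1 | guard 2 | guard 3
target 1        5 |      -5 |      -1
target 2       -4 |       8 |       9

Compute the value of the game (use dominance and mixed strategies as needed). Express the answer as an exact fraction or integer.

Column guard 3 is strictly dominated by guard 2 for the defender (it gives the attacker more in every row).
The remaining 2×2 game on (target 1, target 2) × (guard 1, guard 2) has no saddle point. Let the attacker play target 1 with probability p; indifference gives 5p − 4(1−p) = −5p + 8(1−p), so p = 6/11.
Similarly the defender's optimal q on guard 1 is 13/22, and the value is 5·(13/22) + (-5)·(9/22) = 10/11.

10/11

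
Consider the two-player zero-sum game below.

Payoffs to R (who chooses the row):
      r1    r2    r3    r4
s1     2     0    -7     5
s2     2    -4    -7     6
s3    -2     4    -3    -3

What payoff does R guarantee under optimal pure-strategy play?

Row minima: -7, -7, -3 → R's maximin is -3.
Column maxima: 2, 4, -3, 6 → C's minimax is -3.
They coincide at (s3, r3), so the value is -3.

-3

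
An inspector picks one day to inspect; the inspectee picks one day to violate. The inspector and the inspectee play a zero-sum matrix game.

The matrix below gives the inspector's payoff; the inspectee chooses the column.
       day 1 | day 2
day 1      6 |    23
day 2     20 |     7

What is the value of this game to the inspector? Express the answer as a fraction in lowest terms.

209/15

Row minima are 6 and 7, so the inspector's maximin is 7; column maxima are 20 and 23, so the inspectee's minimax is 20. These differ, so the equilibrium is in mixed strategies.
Let the inspector play day 1 with probability p. The inspectee is indifferent when 6p + 20(1−p) = 23p + 7(1−p), giving p = 13/30.
Let the inspectee play day 1 with probability q. The inspector is indifferent when 6q + 23(1−q) = 20q + 7(1−q), giving q = 8/15.
The value is 6·(8/15) + (23)·(7/15) = 209/15.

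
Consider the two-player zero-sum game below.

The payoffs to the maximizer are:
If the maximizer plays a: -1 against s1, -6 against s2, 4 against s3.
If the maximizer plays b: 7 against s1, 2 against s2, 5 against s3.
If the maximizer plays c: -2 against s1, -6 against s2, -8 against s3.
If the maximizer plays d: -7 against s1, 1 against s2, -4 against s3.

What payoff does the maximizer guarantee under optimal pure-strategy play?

Row minima: -6, 2, -8, -7 → the maximizer's maximin is 2.
Column maxima: 7, 2, 5 → the minimizer's minimax is 2.
They coincide at (b, s2), so the value is 2.

2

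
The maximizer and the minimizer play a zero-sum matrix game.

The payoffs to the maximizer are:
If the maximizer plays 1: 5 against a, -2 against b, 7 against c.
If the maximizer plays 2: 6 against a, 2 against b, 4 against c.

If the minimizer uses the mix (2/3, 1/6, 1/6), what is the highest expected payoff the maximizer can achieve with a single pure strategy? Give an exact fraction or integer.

1: (5)·(2/3) + (-2)·(1/6) + (7)·(1/6) = 25/6.
2: (6)·(2/3) + (2)·(1/6) + (4)·(1/6) = 5.
The best pure response is 2 with expected payoff 5.

5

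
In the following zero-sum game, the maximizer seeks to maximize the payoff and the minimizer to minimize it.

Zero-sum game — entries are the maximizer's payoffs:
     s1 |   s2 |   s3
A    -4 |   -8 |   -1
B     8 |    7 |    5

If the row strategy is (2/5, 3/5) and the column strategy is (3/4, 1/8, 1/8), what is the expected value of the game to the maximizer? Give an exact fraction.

Against (3/4, 1/8, 1/8), each row's expected payoff is A: -33/8; B: 15/2.
Taking the (2/5, 3/5)-weighted average: (2/5)·(-33/8) + (3/5)·(15/2) = 57/20.

57/20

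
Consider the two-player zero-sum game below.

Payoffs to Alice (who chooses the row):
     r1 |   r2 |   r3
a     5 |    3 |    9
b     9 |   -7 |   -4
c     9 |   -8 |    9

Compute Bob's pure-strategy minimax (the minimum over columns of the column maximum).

3

The worst case (largest entry) in each column is r1: 9, r2: 3, r3: 9.
The best (smallest) of these is 3.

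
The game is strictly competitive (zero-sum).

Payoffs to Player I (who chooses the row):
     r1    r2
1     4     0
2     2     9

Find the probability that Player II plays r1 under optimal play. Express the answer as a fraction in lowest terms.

9/11

Row minima are 0 and 2, so Player I's maximin is 2; column maxima are 4 and 9, so Player II's minimax is 4. These differ, so the equilibrium is in mixed strategies.
Let Player II play r1 with probability q. Player I is indifferent when 4q = 2q + 9(1−q), giving q = 9/11.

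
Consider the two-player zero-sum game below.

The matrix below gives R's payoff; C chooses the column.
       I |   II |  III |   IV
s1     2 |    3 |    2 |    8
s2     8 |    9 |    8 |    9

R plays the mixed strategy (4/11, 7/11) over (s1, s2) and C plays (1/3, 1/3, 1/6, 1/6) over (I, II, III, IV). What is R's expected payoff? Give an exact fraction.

Against (1/3, 1/3, 1/6, 1/6), each row's expected payoff is s1: 10/3; s2: 17/2.
Taking the (4/11, 7/11)-weighted average: (4/11)·(10/3) + (7/11)·(17/2) = 437/66.

437/66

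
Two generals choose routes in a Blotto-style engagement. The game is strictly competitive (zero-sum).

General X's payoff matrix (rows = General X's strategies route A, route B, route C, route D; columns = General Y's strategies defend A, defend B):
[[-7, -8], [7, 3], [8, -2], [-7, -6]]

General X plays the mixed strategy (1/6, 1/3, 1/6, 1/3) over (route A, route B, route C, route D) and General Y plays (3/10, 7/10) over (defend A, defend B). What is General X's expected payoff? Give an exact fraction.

Against (3/10, 7/10), each row's expected payoff is route A: -77/10; route B: 21/5; route C: 1; route D: -63/10.
Taking the (1/6, 1/3, 1/6, 1/3)-weighted average: (1/6)·(-77/10) + (1/3)·(21/5) + (1/6)·(1) + (1/3)·(-63/10) = -109/60.

-109/60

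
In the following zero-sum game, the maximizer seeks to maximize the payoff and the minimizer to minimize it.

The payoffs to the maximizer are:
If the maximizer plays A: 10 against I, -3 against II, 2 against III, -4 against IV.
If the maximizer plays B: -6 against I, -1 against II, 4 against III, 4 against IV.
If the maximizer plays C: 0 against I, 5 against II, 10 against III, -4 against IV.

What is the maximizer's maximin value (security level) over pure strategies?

The worst-case payoff for each row is A: -4, B: -6, C: -4.
The best of these is -4.

-4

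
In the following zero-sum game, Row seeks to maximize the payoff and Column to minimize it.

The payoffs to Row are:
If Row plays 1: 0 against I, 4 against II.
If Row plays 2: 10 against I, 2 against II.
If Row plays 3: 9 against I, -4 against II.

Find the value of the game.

Row 3 is strictly dominated by row 2, so Row never plays it.
The remaining 2×2 game on (1, 2) × (I, II) has no saddle point. Let Row play 1 with probability p; indifference gives 10(1−p) = 4p + 2(1−p), so p = 2/3.
Similarly Column's optimal q on I is 1/6, and the value is 0·(1/6) + (4)·(5/6) = 10/3.

10/3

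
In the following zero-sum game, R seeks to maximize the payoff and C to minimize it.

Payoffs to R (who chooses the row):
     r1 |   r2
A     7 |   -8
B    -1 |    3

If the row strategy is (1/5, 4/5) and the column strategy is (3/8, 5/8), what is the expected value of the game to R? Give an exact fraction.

29/40

Against (3/8, 5/8), each row's expected payoff is A: -19/8; B: 3/2.
Taking the (1/5, 4/5)-weighted average: (1/5)·(-19/8) + (4/5)·(3/2) = 29/40.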